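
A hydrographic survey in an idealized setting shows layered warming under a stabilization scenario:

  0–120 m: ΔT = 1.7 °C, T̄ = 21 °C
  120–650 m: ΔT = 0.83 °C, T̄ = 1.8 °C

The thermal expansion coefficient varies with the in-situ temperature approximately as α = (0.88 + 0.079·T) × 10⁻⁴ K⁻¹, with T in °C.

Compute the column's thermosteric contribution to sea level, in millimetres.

Layer 1: α = (0.88 + 0.079×21)×10⁻⁴ = 2.539×10⁻⁴ K⁻¹
Layer 2: α = (0.88 + 0.079×1.8)×10⁻⁴ = 1.0222×10⁻⁴ K⁻¹
0–120 m: 1.7 × 120 × 2.539×10⁻⁴ = 0.0517956 m
Layer 2: 530 × 0.83 × 1.0222×10⁻⁴ = 0.044966578 m
Δh = 0.0517956 + 0.044966578 = 0.096762178 m ≈ 96.8 mm

Δh ≈ 96.8 mm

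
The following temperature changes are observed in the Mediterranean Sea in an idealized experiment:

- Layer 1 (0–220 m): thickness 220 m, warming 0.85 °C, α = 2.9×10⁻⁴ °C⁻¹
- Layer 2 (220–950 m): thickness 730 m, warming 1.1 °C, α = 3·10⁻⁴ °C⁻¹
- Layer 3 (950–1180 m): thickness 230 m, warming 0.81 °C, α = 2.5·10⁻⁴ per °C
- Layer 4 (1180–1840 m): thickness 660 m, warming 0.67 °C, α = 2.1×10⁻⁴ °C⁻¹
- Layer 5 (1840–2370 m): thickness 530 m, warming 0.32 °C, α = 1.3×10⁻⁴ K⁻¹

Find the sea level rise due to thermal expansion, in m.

about 0.457 m

0.85 × 220 × 2.9×10⁻⁴ = 0.05423 m
Layer 2: 1.1 × 730 × 3×10⁻⁴ = 0.24090 m
2.5×10⁻⁴ × 230 × 0.81 = 0.046575 m
Layer 4: 0.67 × 660 × 2.1×10⁻⁴ = 0.092862 m
Layer 5: 530 × 1.3×10⁻⁴ × 0.32 = 0.022048 m
Δh = 0.05423 + 0.24090 + 0.046575 + 0.092862 + 0.022048 = 0.456615 m ≈ 0.457 m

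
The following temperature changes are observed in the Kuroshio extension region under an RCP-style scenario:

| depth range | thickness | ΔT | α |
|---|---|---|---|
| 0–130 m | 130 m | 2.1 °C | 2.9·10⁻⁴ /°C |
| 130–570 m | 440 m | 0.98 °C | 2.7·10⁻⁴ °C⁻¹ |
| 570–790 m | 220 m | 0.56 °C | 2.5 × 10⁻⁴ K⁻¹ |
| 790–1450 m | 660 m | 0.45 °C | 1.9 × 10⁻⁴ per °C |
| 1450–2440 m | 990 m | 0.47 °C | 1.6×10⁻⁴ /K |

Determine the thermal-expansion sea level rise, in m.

Layer 1: 130 × 2.9×10⁻⁴ × 2.1 = 0.07917 m
130–570 m: 0.98 × 440 × 2.7×10⁻⁴ = 0.116424 m
Layer 3: 2.5×10⁻⁴ × 220 × 0.56 = 0.03080 m
1.9×10⁻⁴ × 660 × 0.45 = 0.05643 m
0.47 × 990 × 1.6×10⁻⁴ = 0.074448 m
Δh = 0.07917 + 0.116424 + 0.03080 + 0.05643 + 0.074448 = 0.357272 m ≈ 0.357 m

Δh = 0.357 m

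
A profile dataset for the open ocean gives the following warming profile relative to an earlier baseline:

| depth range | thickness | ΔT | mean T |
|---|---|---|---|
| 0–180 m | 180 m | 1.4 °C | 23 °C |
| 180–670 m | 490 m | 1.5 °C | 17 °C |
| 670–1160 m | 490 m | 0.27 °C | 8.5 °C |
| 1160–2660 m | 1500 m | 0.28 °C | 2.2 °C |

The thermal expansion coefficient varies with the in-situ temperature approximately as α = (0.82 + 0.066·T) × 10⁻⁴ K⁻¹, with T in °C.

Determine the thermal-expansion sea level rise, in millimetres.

260 mm of thermosteric rise

Layer 1: α = (0.82 + 0.066×23)×10⁻⁴ = 2.338×10⁻⁴ K⁻¹
Layer 2: α = (0.82 + 0.066×17)×10⁻⁴ = 1.942×10⁻⁴ K⁻¹
Layer 3: α = (0.82 + 0.066×8.5)×10⁻⁴ = 1.381×10⁻⁴ K⁻¹
Layer 4: α = (0.82 + 0.066×2.2)×10⁻⁴ = 0.9652×10⁻⁴ K⁻¹
Layer 1: 2.338×10⁻⁴ × 1.4 × 180 = 0.0589176 m
180–670 m: 1.942×10⁻⁴ × 490 × 1.5 = 0.142737 m
1.381×10⁻⁴ × 490 × 0.27 = 0.01827063 m
1160–2660 m: 0.9652×10⁻⁴ × 1500 × 0.28 = 0.0405384 m
Δh = 0.0589176 + 0.142737 + 0.01827063 + 0.0405384 = 0.26046363 m ≈ 260 mm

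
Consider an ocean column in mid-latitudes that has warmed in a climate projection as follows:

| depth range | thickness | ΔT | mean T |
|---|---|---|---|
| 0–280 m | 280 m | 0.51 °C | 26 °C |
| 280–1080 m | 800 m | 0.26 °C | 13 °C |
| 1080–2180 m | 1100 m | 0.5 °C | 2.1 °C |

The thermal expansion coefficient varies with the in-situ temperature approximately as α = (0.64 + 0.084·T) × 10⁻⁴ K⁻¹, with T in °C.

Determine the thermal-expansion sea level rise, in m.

about 0.121 m

Layer 1: α = (0.64 + 0.084×26)×10⁻⁴ = 2.824×10⁻⁴ K⁻¹
Layer 2: α = (0.64 + 0.084×13)×10⁻⁴ = 1.732×10⁻⁴ K⁻¹
Layer 3: α = (0.64 + 0.084×2.1)×10⁻⁴ = 0.8164×10⁻⁴ K⁻¹
2.824×10⁻⁴ × 280 × 0.51 = 0.04032672 m
1.732×10⁻⁴ × 800 × 0.26 = 0.0360256 m
1080–2180 m: 0.8164×10⁻⁴ × 0.5 × 1100 = 0.044902 m
Δh = 0.04032672 + 0.0360256 + 0.044902 = 0.12125432 m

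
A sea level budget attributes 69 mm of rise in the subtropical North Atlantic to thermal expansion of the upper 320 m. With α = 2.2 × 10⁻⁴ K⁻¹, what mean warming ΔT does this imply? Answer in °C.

about 0.980 °C

ΔT = Δh/(αH) = 0.069 / (2.2×10⁻⁴ × 320) ≈ 0.9801 °C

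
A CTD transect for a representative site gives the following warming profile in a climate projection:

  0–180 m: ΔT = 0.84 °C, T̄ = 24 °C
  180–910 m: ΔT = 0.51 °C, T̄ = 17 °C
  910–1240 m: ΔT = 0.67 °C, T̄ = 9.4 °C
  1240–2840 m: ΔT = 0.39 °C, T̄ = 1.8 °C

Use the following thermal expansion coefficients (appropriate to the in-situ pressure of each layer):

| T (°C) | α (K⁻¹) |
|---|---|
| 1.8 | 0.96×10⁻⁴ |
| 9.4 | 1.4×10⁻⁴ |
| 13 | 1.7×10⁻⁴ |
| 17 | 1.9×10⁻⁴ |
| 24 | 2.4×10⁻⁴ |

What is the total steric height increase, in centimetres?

19.8 cm

Layer 1 at 24 °C → α = 2.4×10⁻⁴ K⁻¹
Layer 2 at 17 °C → α = 1.9×10⁻⁴ K⁻¹
Layer 3 at 9.4 °C → α = 1.4×10⁻⁴ K⁻¹
Layer 4 at 1.8 °C → α = 0.96×10⁻⁴ K⁻¹
0–180 m: 0.84 × 180 × 2.4×10⁻⁴ = 0.036288 m
Layer 2: 0.51 × 730 × 1.9×10⁻⁴ = 0.070737 m
Layer 3: 1.4×10⁻⁴ × 0.67 × 330 = 0.030954 m
Layer 4: 0.96×10⁻⁴ × 1600 × 0.39 = 0.059904 m
Δh = 0.036288 + 0.070737 + 0.030954 + 0.059904 = 0.197883 m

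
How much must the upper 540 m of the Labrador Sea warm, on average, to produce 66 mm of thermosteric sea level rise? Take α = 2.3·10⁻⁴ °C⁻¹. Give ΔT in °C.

ΔT ≈ 0.531 °C

ΔT = Δh/(αH) = 0.066 / (2.3×10⁻⁴ × 540) ≈ 0.5314 °C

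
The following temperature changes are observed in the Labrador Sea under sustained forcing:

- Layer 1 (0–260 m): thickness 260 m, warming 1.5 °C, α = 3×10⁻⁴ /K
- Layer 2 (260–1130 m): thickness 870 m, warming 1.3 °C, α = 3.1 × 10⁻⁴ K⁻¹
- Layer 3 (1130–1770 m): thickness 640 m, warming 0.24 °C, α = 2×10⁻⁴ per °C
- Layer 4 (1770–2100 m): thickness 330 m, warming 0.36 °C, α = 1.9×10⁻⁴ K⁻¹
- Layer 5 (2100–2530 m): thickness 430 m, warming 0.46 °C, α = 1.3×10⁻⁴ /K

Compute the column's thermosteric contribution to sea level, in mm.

1.5 × 3×10⁻⁴ × 260 = 0.11700 m
Layer 2: 1.3 × 870 × 3.1×10⁻⁴ = 0.35061 m
640 × 0.24 × 2×10⁻⁴ = 0.03072 m
Layer 4: 0.36 × 1.9×10⁻⁴ × 330 = 0.022572 m
2100–2530 m: 1.3×10⁻⁴ × 430 × 0.46 = 0.025714 m
Δh = 0.11700 + 0.35061 + 0.03072 + 0.022572 + 0.025714 = 0.546616 m

Δh ≈ 547 mm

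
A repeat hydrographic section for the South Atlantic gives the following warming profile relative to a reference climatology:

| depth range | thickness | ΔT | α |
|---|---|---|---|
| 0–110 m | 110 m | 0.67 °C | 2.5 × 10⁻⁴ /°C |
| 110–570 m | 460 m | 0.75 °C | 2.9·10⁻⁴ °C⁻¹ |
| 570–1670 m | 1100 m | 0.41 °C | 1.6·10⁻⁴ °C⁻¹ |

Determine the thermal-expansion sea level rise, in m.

Δh ≈ 0.191 m

0–110 m: 2.5×10⁻⁴ × 110 × 0.67 = 0.018425 m
Layer 2: 2.9×10⁻⁴ × 0.75 × 460 = 0.10005 m
Layer 3: 0.41 × 1.6×10⁻⁴ × 1100 = 0.07216 m
Δh = 0.018425 + 0.10005 + 0.07216 = 0.190635 m ≈ 0.191 m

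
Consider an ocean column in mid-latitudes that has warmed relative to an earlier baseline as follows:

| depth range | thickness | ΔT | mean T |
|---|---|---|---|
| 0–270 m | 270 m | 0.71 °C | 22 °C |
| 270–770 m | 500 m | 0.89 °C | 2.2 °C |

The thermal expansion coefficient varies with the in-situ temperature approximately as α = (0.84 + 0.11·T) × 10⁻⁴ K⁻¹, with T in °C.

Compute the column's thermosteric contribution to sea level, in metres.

0.111 m of thermosteric rise

Layer 1: α = (0.84 + 0.11×22)×10⁻⁴ = 3.26×10⁻⁴ K⁻¹
Layer 2: α = (0.84 + 0.11×2.2)×10⁻⁴ = 1.082×10⁻⁴ K⁻¹
3.26×10⁻⁴ × 270 × 0.71 = 0.0624942 m
1.082×10⁻⁴ × 0.89 × 500 = 0.048149 m
Δh = 0.0624942 + 0.048149 = 0.1106432 m ≈ 0.111 m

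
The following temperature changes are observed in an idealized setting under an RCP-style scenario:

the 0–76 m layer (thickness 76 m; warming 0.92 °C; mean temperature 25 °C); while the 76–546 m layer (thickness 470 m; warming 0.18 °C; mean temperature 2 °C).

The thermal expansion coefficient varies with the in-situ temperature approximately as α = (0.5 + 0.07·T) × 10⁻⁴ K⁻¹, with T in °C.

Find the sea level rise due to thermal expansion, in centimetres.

Layer 1: α = (0.5 + 0.07×25)×10⁻⁴ = 2.25×10⁻⁴ K⁻¹
Layer 2: α = (0.5 + 0.07×2)×10⁻⁴ = 0.64×10⁻⁴ K⁻¹
Layer 1: 2.25×10⁻⁴ × 0.92 × 76 = 0.015732 m
76–546 m: 0.64×10⁻⁴ × 470 × 0.18 = 0.0054144 m
Δh = 0.015732 + 0.0054144 = 0.0211464 m

Δh ≈ 2.1 cm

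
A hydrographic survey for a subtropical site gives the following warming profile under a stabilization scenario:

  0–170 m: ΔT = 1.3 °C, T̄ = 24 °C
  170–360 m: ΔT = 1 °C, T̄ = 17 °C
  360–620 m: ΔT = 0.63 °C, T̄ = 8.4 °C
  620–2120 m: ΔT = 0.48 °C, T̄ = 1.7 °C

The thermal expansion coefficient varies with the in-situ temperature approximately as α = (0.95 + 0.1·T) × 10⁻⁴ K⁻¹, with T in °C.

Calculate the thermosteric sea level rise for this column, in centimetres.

Layer 1: α = (0.95 + 0.1×24)×10⁻⁴ = 3.35×10⁻⁴ K⁻¹
Layer 2: α = (0.95 + 0.1×17)×10⁻⁴ = 2.65×10⁻⁴ K⁻¹
Layer 3: α = (0.95 + 0.1×8.4)×10⁻⁴ = 1.79×10⁻⁴ K⁻¹
Layer 4: α = (0.95 + 0.1×1.7)×10⁻⁴ = 1.12×10⁻⁴ K⁻¹
170 × 3.35×10⁻⁴ × 1.3 = 0.074035 m
170–360 m: 2.65×10⁻⁴ × 1 × 190 = 0.05035 m
Layer 3: 0.63 × 260 × 1.79×10⁻⁴ = 0.0293202 m
1500 × 0.48 × 1.12×10⁻⁴ = 0.08064 m
Δh = 0.074035 + 0.05035 + 0.0293202 + 0.08064 = 0.2343452 m

23.4 cm of thermosteric rise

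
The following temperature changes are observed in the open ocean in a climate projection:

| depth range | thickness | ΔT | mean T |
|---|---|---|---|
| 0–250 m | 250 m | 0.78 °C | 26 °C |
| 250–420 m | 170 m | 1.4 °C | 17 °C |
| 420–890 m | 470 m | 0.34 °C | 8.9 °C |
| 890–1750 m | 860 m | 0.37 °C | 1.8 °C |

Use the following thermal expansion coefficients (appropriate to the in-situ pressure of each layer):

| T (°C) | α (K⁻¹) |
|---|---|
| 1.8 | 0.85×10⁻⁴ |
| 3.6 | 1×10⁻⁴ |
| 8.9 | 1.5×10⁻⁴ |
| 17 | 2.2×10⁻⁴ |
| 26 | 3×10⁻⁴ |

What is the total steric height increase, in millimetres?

Layer 1 at 26 °C → α = 3×10⁻⁴ K⁻¹
Layer 2 at 17 °C → α = 2.2×10⁻⁴ K⁻¹
Layer 3 at 8.9 °C → α = 1.5×10⁻⁴ K⁻¹
Layer 4 at 1.8 °C → α = 0.85×10⁻⁴ K⁻¹
0–250 m: 250 × 3×10⁻⁴ × 0.78 = 0.05850 m
250–420 m: 170 × 2.2×10⁻⁴ × 1.4 = 0.05236 m
420–890 m: 1.5×10⁻⁴ × 470 × 0.34 = 0.02397 m
Layer 4: 0.37 × 860 × 0.85×10⁻⁴ = 0.027047 m
Δh = 0.05850 + 0.05236 + 0.02397 + 0.027047 = 0.161877 m

Δh ≈ 160 mm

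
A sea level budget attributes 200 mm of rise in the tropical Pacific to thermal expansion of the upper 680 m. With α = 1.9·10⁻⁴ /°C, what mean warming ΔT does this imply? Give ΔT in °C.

about 1.55 °C

ΔT = Δh/(αH) = 0.2 / (1.9×10⁻⁴ × 680) ≈ 1.548 °C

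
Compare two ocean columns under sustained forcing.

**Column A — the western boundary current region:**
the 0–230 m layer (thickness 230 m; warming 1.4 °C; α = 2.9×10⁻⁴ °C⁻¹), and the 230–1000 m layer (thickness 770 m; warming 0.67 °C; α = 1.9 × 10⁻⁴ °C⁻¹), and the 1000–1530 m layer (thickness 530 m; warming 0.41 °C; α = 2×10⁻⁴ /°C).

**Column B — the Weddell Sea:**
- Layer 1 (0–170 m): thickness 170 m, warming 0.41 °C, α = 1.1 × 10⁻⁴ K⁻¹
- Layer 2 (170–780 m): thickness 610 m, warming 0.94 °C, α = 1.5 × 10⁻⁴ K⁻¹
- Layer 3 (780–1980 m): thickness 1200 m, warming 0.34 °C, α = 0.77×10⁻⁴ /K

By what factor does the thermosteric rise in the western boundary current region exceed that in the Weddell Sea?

A Layer 1: 1.4 × 2.9×10⁻⁴ × 230 = 0.09338 m
A Layer 2: 770 × 0.67 × 1.9×10⁻⁴ = 0.098021 m
A 530 × 0.41 × 2×10⁻⁴ = 0.04346 m
A total: 0.234861 m
B Layer 1: 0.41 × 1.1×10⁻⁴ × 170 = 0.007667 m
B 1.5×10⁻⁴ × 610 × 0.94 = 0.08601 m
B Layer 3: 0.77×10⁻⁴ × 1200 × 0.34 = 0.031416 m
B total: 0.125093 m
Ratio: 0.234861 / 0.125093 ≈ 1.877

≈ 1.9×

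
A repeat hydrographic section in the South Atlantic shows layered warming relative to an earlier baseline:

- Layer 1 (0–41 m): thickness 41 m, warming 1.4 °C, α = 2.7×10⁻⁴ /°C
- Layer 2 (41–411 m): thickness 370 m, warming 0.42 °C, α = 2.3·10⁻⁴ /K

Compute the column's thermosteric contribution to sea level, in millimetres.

about 51.2 mm

Layer 1: 1.4 × 41 × 2.7×10⁻⁴ = 0.015498 m
41–411 m: 370 × 0.42 × 2.3×10⁻⁴ = 0.035742 m
Δh = 0.015498 + 0.035742 = 0.05124 m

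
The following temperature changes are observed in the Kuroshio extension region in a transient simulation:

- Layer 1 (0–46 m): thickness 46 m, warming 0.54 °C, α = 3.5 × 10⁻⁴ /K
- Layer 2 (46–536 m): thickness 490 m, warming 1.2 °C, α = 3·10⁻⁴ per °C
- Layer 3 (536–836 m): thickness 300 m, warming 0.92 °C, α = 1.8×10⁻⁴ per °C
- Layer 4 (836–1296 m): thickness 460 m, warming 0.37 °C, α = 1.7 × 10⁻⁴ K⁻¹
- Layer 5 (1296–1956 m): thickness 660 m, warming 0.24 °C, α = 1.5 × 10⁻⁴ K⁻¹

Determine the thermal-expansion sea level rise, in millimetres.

Δh ≈ 287 mm

0.54 × 46 × 3.5×10⁻⁴ = 0.008694 m
Layer 2: 3×10⁻⁴ × 490 × 1.2 = 0.17640 m
536–836 m: 1.8×10⁻⁴ × 300 × 0.92 = 0.04968 m
Layer 4: 460 × 0.37 × 1.7×10⁻⁴ = 0.028934 m
660 × 1.5×10⁻⁴ × 0.24 = 0.02376 m
Δh = 0.008694 + 0.17640 + 0.04968 + 0.028934 + 0.02376 = 0.287468 m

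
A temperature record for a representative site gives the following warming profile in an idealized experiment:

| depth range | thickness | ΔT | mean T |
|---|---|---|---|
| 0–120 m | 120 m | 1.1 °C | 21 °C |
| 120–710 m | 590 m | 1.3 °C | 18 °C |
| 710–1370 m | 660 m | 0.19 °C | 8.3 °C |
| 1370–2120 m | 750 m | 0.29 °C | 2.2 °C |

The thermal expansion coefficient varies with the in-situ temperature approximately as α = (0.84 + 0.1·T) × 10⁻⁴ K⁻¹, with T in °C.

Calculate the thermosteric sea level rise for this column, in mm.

290 mm of thermosteric rise

Layer 1: α = (0.84 + 0.1×21)×10⁻⁴ = 2.94×10⁻⁴ K⁻¹
Layer 2: α = (0.84 + 0.1×18)×10⁻⁴ = 2.64×10⁻⁴ K⁻¹
Layer 3: α = (0.84 + 0.1×8.3)×10⁻⁴ = 1.67×10⁻⁴ K⁻¹
Layer 4: α = (0.84 + 0.1×2.2)×10⁻⁴ = 1.06×10⁻⁴ K⁻¹
0–120 m: 120 × 2.94×10⁻⁴ × 1.1 = 0.038808 m
120–710 m: 1.3 × 2.64×10⁻⁴ × 590 = 0.202488 m
0.19 × 1.67×10⁻⁴ × 660 = 0.0209418 m
1370–2120 m: 1.06×10⁻⁴ × 0.29 × 750 = 0.023055 m
Δh = 0.038808 + 0.202488 + 0.0209418 + 0.023055 = 0.2852928 m ≈ 290 mm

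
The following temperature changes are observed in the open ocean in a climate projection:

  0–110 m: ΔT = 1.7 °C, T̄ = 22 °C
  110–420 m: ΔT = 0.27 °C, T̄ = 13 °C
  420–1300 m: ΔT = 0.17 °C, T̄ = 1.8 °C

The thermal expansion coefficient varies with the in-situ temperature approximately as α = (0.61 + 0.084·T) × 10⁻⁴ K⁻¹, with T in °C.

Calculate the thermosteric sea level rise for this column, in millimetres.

Layer 1: α = (0.61 + 0.084×22)×10⁻⁴ = 2.458×10⁻⁴ K⁻¹
Layer 2: α = (0.61 + 0.084×13)×10⁻⁴ = 1.702×10⁻⁴ K⁻¹
Layer 3: α = (0.61 + 0.084×1.8)×10⁻⁴ = 0.7612×10⁻⁴ K⁻¹
Layer 1: 1.7 × 2.458×10⁻⁴ × 110 = 0.0459646 m
310 × 0.27 × 1.702×10⁻⁴ = 0.01424574 m
0.17 × 0.7612×10⁻⁴ × 880 = 0.011387552 m
Δh = 0.0459646 + 0.01424574 + 0.011387552 = 0.071597892 m ≈ 72 mm

Δh ≈ 72 mm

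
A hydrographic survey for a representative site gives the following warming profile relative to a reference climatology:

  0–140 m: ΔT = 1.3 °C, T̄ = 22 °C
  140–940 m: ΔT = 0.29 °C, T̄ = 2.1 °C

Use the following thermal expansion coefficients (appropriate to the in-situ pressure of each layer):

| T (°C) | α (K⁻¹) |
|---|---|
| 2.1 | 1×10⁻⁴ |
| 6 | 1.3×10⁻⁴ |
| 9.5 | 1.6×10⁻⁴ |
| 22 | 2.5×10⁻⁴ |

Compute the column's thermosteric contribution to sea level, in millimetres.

Layer 1 at 22 °C → α = 2.5×10⁻⁴ K⁻¹
Layer 2 at 2.1 °C → α = 1×10⁻⁴ K⁻¹
Layer 1: 1.3 × 140 × 2.5×10⁻⁴ = 0.04550 m
0.29 × 1×10⁻⁴ × 800 = 0.02320 m
Δh = 0.04550 + 0.02320 = 0.06870 m ≈ 68.7 mm

about 68.7 mm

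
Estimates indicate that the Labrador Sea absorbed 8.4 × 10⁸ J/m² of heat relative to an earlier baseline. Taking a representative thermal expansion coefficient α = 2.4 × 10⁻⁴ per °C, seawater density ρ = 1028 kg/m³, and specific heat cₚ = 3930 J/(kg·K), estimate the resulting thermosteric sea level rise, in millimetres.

Δh = 50 mm

Δh = αQ/(ρcₚ) = 2.4×10⁻⁴ × 8.4×10⁸ / (1028 × 3930) ≈ 0.04990 m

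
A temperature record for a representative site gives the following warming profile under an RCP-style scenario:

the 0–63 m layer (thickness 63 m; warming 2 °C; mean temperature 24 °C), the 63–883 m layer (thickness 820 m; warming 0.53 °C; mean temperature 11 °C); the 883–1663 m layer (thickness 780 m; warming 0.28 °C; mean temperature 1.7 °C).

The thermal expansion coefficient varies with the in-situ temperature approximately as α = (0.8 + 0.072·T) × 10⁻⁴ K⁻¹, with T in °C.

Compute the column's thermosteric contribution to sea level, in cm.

Δh = 12.1 cm

Layer 1: α = (0.8 + 0.072×24)×10⁻⁴ = 2.528×10⁻⁴ K⁻¹
Layer 2: α = (0.8 + 0.072×11)×10⁻⁴ = 1.592×10⁻⁴ K⁻¹
Layer 3: α = (0.8 + 0.072×1.7)×10⁻⁴ = 0.9224×10⁻⁴ K⁻¹
Layer 1: 63 × 2 × 2.528×10⁻⁴ = 0.0318528 m
63–883 m: 1.592×10⁻⁴ × 820 × 0.53 = 0.06918832 m
Layer 3: 780 × 0.28 × 0.9224×10⁻⁴ = 0.020145216 m
Δh = 0.0318528 + 0.06918832 + 0.020145216 = 0.121186336 m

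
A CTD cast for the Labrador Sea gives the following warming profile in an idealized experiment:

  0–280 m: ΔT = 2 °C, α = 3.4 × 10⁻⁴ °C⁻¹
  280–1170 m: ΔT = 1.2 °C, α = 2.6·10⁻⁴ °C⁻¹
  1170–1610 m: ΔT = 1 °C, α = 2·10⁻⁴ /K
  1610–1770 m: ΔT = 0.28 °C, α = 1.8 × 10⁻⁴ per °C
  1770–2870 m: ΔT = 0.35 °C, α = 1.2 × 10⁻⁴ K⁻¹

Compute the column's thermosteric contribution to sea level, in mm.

Δh = 610 mm

280 × 3.4×10⁻⁴ × 2 = 0.19040 m
Layer 2: 1.2 × 2.6×10⁻⁴ × 890 = 0.27768 m
1170–1610 m: 440 × 2×10⁻⁴ × 1 = 0.08800 m
1.8×10⁻⁴ × 0.28 × 160 = 0.008064 m
Layer 5: 1100 × 0.35 × 1.2×10⁻⁴ = 0.04620 m
Δh = 0.19040 + 0.27768 + 0.08800 + 0.008064 + 0.04620 = 0.610344 m ≈ 610 mm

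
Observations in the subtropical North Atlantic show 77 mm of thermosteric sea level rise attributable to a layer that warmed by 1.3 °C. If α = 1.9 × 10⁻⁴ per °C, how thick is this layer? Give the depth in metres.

H ≈ 312 m

H = Δh/(αΔT) = 0.077 / (1.9×10⁻⁴ × 1.3) ≈ 311.7 m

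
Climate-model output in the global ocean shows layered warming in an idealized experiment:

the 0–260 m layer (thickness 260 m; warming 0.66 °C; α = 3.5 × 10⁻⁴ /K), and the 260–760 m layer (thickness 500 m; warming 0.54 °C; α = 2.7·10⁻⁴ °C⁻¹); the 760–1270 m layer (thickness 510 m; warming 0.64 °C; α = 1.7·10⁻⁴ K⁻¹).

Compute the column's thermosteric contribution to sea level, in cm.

0.66 × 260 × 3.5×10⁻⁴ = 0.06006 m
260–760 m: 500 × 0.54 × 2.7×10⁻⁴ = 0.07290 m
Layer 3: 0.64 × 1.7×10⁻⁴ × 510 = 0.055488 m
Δh = 0.06006 + 0.07290 + 0.055488 = 0.188448 m

Δh = 19 cm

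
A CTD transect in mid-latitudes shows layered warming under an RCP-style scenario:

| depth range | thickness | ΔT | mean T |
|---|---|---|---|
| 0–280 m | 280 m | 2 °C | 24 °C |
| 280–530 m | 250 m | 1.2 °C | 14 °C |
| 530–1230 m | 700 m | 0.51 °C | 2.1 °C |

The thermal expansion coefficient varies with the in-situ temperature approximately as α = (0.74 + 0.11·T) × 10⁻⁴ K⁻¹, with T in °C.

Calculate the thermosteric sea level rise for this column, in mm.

Layer 1: α = (0.74 + 0.11×24)×10⁻⁴ = 3.38×10⁻⁴ K⁻¹
Layer 2: α = (0.74 + 0.11×14)×10⁻⁴ = 2.28×10⁻⁴ K⁻¹
Layer 3: α = (0.74 + 0.11×2.1)×10⁻⁴ = 0.971×10⁻⁴ K⁻¹
280 × 2 × 3.38×10⁻⁴ = 0.18928 m
Layer 2: 2.28×10⁻⁴ × 250 × 1.2 = 0.06840 m
700 × 0.51 × 0.971×10⁻⁴ = 0.0346647 m
Δh = 0.18928 + 0.06840 + 0.0346647 = 0.2923447 m ≈ 292 mm

Δh ≈ 292 mm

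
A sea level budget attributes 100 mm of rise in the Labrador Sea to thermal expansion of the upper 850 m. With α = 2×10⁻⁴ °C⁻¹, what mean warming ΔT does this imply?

ΔT = Δh/(αH) = 0.1 / (2×10⁻⁴ × 850) ≈ 0.5882 °C

ΔT ≈ 0.59 °C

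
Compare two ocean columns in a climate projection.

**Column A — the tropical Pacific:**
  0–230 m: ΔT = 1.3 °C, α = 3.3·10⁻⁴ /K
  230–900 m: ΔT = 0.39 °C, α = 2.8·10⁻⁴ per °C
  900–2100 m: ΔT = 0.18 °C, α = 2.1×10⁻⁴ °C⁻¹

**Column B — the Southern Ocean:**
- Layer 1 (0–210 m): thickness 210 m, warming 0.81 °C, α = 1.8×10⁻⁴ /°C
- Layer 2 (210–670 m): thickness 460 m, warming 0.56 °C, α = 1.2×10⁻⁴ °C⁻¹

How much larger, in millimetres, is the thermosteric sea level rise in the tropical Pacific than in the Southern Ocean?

160 mm

A Layer 1: 230 × 3.3×10⁻⁴ × 1.3 = 0.09867 m
A 230–900 m: 2.8×10⁻⁴ × 670 × 0.39 = 0.073164 m
A 900–2100 m: 2.1×10⁻⁴ × 0.18 × 1200 = 0.04536 m
A total: 0.217194 m
B Layer 1: 1.8×10⁻⁴ × 0.81 × 210 = 0.030618 m
B 460 × 0.56 × 1.2×10⁻⁴ = 0.030912 m
B total: 0.06153 m
Difference: 0.217194 − 0.06153 = 0.155664 m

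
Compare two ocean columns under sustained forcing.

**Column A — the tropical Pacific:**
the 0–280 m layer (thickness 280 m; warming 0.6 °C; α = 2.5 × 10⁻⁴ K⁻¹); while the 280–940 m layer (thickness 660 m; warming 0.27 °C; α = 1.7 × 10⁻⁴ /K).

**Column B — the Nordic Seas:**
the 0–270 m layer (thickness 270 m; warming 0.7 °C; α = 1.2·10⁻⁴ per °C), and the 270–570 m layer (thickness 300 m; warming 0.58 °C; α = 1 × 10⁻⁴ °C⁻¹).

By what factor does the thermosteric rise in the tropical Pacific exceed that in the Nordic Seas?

A 0–280 m: 280 × 2.5×10⁻⁴ × 0.6 = 0.04200 m
A Layer 2: 0.27 × 660 × 1.7×10⁻⁴ = 0.030294 m
A total: 0.072294 m
B Layer 1: 270 × 1.2×10⁻⁴ × 0.7 = 0.02268 m
B 300 × 0.58 × 1×10⁻⁴ = 0.01740 m
B total: 0.04008 m
Ratio: 0.072294 / 0.04008 ≈ 1.804

≈ 1.80×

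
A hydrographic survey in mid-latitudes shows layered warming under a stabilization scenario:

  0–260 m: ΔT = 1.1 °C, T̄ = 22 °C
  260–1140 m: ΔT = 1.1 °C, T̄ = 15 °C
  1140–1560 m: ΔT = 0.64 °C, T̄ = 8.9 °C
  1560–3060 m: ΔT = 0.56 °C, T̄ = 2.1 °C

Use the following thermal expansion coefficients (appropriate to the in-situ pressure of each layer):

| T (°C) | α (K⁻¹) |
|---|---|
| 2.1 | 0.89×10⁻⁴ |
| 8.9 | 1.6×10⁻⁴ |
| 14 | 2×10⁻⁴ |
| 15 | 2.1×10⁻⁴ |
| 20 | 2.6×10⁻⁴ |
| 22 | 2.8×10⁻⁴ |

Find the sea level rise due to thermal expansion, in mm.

Layer 1 at 22 °C → α = 2.8×10⁻⁴ K⁻¹
Layer 2 at 15 °C → α = 2.1×10⁻⁴ K⁻¹
Layer 3 at 8.9 °C → α = 1.6×10⁻⁴ K⁻¹
Layer 4 at 2.1 °C → α = 0.89×10⁻⁴ K⁻¹
2.8×10⁻⁴ × 1.1 × 260 = 0.08008 m
Layer 2: 1.1 × 880 × 2.1×10⁻⁴ = 0.20328 m
0.64 × 420 × 1.6×10⁻⁴ = 0.043008 m
Layer 4: 0.89×10⁻⁴ × 0.56 × 1500 = 0.07476 m
Δh = 0.08008 + 0.20328 + 0.043008 + 0.07476 = 0.401128 m

Δh = 400 mm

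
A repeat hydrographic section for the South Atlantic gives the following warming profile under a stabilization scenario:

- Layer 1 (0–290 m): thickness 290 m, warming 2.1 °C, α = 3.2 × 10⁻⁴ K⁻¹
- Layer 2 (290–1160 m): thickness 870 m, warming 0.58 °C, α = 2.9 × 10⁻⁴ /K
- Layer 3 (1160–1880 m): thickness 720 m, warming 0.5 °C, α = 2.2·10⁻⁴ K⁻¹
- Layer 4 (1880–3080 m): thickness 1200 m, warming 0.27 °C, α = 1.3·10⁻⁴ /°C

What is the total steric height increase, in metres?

0.463 m of thermosteric rise

2.1 × 290 × 3.2×10⁻⁴ = 0.19488 m
290–1160 m: 2.9×10⁻⁴ × 870 × 0.58 = 0.146334 m
2.2×10⁻⁴ × 0.5 × 720 = 0.07920 m
1880–3080 m: 0.27 × 1200 × 1.3×10⁻⁴ = 0.04212 m
Δh = 0.19488 + 0.146334 + 0.07920 + 0.04212 = 0.462534 m ≈ 0.463 m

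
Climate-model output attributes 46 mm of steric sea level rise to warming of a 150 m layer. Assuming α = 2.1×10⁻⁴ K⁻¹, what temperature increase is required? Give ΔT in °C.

ΔT ≈ 1.46 °C

ΔT = Δh/(αH) = 0.046 / (2.1×10⁻⁴ × 150) ≈ 1.460 °C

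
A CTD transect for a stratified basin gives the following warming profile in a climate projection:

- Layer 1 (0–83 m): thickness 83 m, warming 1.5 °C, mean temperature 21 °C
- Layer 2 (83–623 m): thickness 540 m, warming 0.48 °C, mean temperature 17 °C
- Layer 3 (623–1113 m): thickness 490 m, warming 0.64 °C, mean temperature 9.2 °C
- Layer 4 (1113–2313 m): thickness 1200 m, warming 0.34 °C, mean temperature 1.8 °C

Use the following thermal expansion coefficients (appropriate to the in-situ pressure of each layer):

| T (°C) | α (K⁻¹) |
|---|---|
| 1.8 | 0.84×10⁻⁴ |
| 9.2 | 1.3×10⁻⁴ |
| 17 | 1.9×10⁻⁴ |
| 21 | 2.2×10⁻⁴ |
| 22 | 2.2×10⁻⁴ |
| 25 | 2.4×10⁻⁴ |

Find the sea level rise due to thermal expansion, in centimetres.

Δh = 15 cm

Layer 1 at 21 °C → α = 2.2×10⁻⁴ K⁻¹
Layer 2 at 17 °C → α = 1.9×10⁻⁴ K⁻¹
Layer 3 at 9.2 °C → α = 1.3×10⁻⁴ K⁻¹
Layer 4 at 1.8 °C → α = 0.84×10⁻⁴ K⁻¹
Layer 1: 83 × 1.5 × 2.2×10⁻⁴ = 0.02739 m
83–623 m: 1.9×10⁻⁴ × 0.48 × 540 = 0.049248 m
490 × 1.3×10⁻⁴ × 0.64 = 0.040768 m
Layer 4: 1200 × 0.34 × 0.84×10⁻⁴ = 0.034272 m
Δh = 0.02739 + 0.049248 + 0.040768 + 0.034272 = 0.151678 m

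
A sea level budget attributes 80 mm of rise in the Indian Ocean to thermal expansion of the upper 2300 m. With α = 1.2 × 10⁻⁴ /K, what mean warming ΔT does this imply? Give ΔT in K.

ΔT = Δh/(αH) = 0.08 / (1.2×10⁻⁴ × 2300) ≈ 0.2899 K

0.290 K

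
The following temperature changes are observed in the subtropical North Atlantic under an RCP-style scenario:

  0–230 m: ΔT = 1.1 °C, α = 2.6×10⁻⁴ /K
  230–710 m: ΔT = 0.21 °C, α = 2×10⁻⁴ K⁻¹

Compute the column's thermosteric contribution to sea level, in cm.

0–230 m: 1.1 × 2.6×10⁻⁴ × 230 = 0.06578 m
230–710 m: 0.21 × 480 × 2×10⁻⁴ = 0.02016 m
Δh = 0.06578 + 0.02016 = 0.08594 m ≈ 8.6 cm

Δh ≈ 8.6 cm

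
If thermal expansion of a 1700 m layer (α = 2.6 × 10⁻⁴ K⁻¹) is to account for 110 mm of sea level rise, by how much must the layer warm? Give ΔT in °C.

0.249 °C

ΔT = Δh/(αH) = 0.11 / (2.6×10⁻⁴ × 1700) ≈ 0.2489 °C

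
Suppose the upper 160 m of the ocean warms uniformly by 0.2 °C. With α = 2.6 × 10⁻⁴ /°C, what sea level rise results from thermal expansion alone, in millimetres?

Δh = αΔT·H = 2.6×10⁻⁴ × 0.2 × 160 = 0.00832 m

8.32 mm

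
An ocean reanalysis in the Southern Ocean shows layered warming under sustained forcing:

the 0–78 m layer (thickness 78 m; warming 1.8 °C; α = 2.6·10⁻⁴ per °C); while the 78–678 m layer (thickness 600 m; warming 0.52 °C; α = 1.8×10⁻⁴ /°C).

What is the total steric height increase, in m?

0.0927 m

Layer 1: 2.6×10⁻⁴ × 1.8 × 78 = 0.036504 m
600 × 1.8×10⁻⁴ × 0.52 = 0.05616 m
Δh = 0.036504 + 0.05616 = 0.092664 m ≈ 0.0927 m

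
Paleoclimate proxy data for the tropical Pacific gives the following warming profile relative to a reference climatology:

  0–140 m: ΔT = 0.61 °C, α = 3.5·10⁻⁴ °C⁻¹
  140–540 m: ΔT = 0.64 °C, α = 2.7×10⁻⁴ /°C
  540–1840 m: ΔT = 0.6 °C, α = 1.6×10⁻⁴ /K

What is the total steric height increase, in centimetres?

140 × 0.61 × 3.5×10⁻⁴ = 0.02989 m
2.7×10⁻⁴ × 400 × 0.64 = 0.06912 m
1.6×10⁻⁴ × 0.6 × 1300 = 0.12480 m
Δh = 0.02989 + 0.06912 + 0.12480 = 0.22381 m ≈ 22 cm

Δh ≈ 22 cm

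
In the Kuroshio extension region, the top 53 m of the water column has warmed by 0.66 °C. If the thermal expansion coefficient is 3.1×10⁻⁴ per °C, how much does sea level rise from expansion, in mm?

about 10.8 mm

Δh = αΔT·H = 3.1×10⁻⁴ × 0.66 × 53 = 0.0108438 m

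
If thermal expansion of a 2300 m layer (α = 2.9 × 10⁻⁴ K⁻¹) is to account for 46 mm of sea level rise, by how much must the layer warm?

0.0690 °C

ΔT = Δh/(αH) = 0.046 / (2.9×10⁻⁴ × 2300) ≈ 0.06897 °C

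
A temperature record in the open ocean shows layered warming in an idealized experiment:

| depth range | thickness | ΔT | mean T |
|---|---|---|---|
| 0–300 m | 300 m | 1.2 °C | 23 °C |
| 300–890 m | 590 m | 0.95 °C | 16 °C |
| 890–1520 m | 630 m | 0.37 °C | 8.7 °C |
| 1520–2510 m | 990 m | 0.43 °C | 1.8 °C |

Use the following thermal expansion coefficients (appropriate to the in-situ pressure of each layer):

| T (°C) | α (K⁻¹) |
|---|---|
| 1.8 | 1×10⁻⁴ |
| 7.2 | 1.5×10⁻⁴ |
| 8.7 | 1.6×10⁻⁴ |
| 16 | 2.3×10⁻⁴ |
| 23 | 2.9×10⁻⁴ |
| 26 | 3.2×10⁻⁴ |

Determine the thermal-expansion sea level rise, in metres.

Layer 1 at 23 °C → α = 2.9×10⁻⁴ K⁻¹
Layer 2 at 16 °C → α = 2.3×10⁻⁴ K⁻¹
Layer 3 at 8.7 °C → α = 1.6×10⁻⁴ K⁻¹
Layer 4 at 1.8 °C → α = 1×10⁻⁴ K⁻¹
2.9×10⁻⁴ × 1.2 × 300 = 0.10440 m
0.95 × 590 × 2.3×10⁻⁴ = 0.128915 m
1.6×10⁻⁴ × 0.37 × 630 = 0.037296 m
990 × 0.43 × 1×10⁻⁴ = 0.04257 m
Δh = 0.10440 + 0.128915 + 0.037296 + 0.04257 = 0.313181 m ≈ 0.31 m

about 0.31 m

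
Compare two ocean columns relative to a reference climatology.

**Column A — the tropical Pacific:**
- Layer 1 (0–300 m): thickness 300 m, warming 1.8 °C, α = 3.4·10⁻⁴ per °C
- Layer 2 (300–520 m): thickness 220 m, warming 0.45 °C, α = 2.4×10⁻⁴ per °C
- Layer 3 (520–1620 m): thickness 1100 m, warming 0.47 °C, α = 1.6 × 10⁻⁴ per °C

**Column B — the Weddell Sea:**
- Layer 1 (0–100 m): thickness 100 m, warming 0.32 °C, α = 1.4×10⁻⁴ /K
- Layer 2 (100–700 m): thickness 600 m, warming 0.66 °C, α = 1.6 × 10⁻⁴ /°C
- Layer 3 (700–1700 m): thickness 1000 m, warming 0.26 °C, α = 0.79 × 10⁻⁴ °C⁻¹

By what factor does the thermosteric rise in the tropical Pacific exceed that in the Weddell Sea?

≈ 3.3×

A 0–300 m: 300 × 3.4×10⁻⁴ × 1.8 = 0.18360 m
A Layer 2: 2.4×10⁻⁴ × 220 × 0.45 = 0.02376 m
A Layer 3: 0.47 × 1100 × 1.6×10⁻⁴ = 0.08272 m
A total: 0.29008 m
B 0.32 × 1.4×10⁻⁴ × 100 = 0.00448 m
B 1.6×10⁻⁴ × 0.66 × 600 = 0.06336 m
B 700–1700 m: 0.26 × 0.79×10⁻⁴ × 1000 = 0.02054 m
B total: 0.08838 m
Ratio: 0.29008 / 0.08838 ≈ 3.282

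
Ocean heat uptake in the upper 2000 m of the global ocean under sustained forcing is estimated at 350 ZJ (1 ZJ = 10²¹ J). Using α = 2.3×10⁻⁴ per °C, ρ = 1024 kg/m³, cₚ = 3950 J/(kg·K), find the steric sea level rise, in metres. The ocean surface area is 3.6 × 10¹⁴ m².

0.0553 m of thermosteric rise

Per unit area: Q = 350×10²¹ / (3.6×10¹⁴) ≈ 9.722×10⁸ J/m²
Δh = αQ/(ρcₚ) = 2.3×10⁻⁴ × 9.722×10⁸ / (1024 × 3950) ≈ 0.055282 m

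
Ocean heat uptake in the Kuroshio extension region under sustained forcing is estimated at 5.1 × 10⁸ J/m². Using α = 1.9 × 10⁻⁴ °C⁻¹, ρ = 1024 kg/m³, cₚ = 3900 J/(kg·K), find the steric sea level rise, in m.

Δh = 0.0243 m

Δh = αQ/(ρcₚ) = 1.9×10⁻⁴ × 5.1×10⁸ / (1024 × 3900) ≈ 0.024264 m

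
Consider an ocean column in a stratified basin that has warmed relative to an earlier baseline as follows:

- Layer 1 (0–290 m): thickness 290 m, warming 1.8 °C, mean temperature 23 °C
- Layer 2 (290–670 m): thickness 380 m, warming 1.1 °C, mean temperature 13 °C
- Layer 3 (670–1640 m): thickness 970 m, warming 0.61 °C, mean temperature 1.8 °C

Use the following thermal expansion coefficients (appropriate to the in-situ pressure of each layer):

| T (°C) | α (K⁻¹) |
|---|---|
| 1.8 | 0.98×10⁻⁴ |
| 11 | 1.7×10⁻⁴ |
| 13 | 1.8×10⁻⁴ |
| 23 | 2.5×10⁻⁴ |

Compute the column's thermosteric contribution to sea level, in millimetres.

264 mm

Layer 1 at 23 °C → α = 2.5×10⁻⁴ K⁻¹
Layer 2 at 13 °C → α = 1.8×10⁻⁴ K⁻¹
Layer 3 at 1.8 °C → α = 0.98×10⁻⁴ K⁻¹
Layer 1: 2.5×10⁻⁴ × 290 × 1.8 = 0.13050 m
Layer 2: 1.1 × 380 × 1.8×10⁻⁴ = 0.07524 m
670–1640 m: 0.61 × 0.98×10⁻⁴ × 970 = 0.0579866 m
Δh = 0.13050 + 0.07524 + 0.0579866 = 0.2637266 m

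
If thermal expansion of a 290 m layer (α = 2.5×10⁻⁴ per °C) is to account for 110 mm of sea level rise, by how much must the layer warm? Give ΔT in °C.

1.5 °C

ΔT = Δh/(αH) = 0.11 / (2.5×10⁻⁴ × 290) ≈ 1.517 °C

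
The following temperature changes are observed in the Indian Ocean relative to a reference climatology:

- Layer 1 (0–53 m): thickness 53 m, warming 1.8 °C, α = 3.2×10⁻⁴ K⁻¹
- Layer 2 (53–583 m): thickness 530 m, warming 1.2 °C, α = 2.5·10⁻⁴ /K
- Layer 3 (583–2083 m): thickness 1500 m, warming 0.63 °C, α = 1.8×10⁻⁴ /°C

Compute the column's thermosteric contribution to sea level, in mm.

0–53 m: 3.2×10⁻⁴ × 1.8 × 53 = 0.030528 m
2.5×10⁻⁴ × 530 × 1.2 = 0.15900 m
Layer 3: 1.8×10⁻⁴ × 1500 × 0.63 = 0.17010 m
Δh = 0.030528 + 0.15900 + 0.17010 = 0.359628 m

about 360 mm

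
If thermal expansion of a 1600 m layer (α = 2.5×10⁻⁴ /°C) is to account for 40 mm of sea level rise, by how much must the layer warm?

about 0.100 K

ΔT = Δh/(αH) = 0.04 / (2.5×10⁻⁴ × 1600) = 0.1000 K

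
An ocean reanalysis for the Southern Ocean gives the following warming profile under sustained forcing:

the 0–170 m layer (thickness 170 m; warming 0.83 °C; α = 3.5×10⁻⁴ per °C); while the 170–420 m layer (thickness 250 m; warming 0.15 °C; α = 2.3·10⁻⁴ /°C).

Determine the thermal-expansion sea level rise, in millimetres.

Δh ≈ 58 mm

0.83 × 3.5×10⁻⁴ × 170 = 0.049385 m
170–420 m: 0.15 × 250 × 2.3×10⁻⁴ = 0.008625 m
Δh = 0.049385 + 0.008625 = 0.05801 m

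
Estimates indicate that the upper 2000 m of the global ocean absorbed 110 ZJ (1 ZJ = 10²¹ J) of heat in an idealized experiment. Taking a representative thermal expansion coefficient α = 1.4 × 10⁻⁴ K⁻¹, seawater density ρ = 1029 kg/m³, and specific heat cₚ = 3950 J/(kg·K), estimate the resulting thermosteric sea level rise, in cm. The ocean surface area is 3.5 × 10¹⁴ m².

Per unit area: Q = 110×10²¹ / (3.5×10¹⁴) ≈ 3.143×10⁸ J/m²
Δh = αQ/(ρcₚ) = 1.4×10⁻⁴ × 3.143×10⁸ / (1029 × 3950) ≈ 0.010826 m

about 1.1 cm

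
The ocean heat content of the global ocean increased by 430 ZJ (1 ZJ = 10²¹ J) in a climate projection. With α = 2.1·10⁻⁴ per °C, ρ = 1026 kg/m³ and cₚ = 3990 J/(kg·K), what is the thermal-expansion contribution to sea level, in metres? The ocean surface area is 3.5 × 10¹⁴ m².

0.0630 m

Per unit area: Q = 430×10²¹ / (3.5×10¹⁴) ≈ 1.229×10⁹ J/m²
Δh = αQ/(ρcₚ) = 2.1×10⁻⁴ × 1.229×10⁹ / (1026 × 3990) ≈ 0.063045 m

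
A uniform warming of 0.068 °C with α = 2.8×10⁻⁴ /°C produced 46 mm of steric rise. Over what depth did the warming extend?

H = Δh/(αΔT) = 0.046 / (2.8×10⁻⁴ × 0.068) ≈ 2416 m

about 2420 m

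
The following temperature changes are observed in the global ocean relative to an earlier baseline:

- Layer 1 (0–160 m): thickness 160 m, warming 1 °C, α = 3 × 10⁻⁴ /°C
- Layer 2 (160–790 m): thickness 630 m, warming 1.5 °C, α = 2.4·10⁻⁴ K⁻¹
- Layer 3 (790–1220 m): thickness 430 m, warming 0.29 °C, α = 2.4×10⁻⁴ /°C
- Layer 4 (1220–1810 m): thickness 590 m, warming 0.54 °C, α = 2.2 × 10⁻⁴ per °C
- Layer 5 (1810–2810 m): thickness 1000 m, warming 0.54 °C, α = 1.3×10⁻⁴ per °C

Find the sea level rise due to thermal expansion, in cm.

Δh ≈ 44.5 cm

3×10⁻⁴ × 1 × 160 = 0.04800 m
1.5 × 2.4×10⁻⁴ × 630 = 0.22680 m
790–1220 m: 2.4×10⁻⁴ × 0.29 × 430 = 0.029928 m
Layer 4: 590 × 0.54 × 2.2×10⁻⁴ = 0.070092 m
1810–2810 m: 1.3×10⁻⁴ × 1000 × 0.54 = 0.07020 m
Δh = 0.04800 + 0.22680 + 0.029928 + 0.070092 + 0.07020 = 0.44502 m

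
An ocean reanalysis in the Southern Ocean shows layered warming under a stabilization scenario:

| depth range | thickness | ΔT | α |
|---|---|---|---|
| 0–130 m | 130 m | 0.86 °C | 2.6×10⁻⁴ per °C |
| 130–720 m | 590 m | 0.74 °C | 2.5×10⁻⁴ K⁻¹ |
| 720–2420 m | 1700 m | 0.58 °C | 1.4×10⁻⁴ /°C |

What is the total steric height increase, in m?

0.276 m of thermosteric rise

Layer 1: 2.6×10⁻⁴ × 130 × 0.86 = 0.029068 m
0.74 × 590 × 2.5×10⁻⁴ = 0.10915 m
1700 × 0.58 × 1.4×10⁻⁴ = 0.13804 m
Δh = 0.029068 + 0.10915 + 0.13804 = 0.276258 m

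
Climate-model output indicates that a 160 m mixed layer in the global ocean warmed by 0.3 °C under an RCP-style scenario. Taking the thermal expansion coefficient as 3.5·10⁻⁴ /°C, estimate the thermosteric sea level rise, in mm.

16.8 mm of thermosteric rise

Δh = αΔT·H = 3.5×10⁻⁴ × 0.3 × 160 = 0.01680 m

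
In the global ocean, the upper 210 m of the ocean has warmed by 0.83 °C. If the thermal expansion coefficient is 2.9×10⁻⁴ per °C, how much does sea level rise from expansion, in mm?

about 50.5 mm

Δh = αΔT·H = 2.9×10⁻⁴ × 0.83 × 210 = 0.050547 m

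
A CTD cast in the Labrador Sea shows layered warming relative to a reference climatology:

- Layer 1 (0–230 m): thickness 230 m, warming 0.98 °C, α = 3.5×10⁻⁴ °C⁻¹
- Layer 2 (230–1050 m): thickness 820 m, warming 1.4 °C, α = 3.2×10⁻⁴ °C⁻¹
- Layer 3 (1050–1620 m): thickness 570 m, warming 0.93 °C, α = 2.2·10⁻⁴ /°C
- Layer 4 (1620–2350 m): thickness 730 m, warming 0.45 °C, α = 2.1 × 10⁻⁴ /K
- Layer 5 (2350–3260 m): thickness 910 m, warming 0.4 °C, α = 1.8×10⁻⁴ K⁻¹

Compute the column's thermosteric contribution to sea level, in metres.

0.697 m

Layer 1: 3.5×10⁻⁴ × 230 × 0.98 = 0.07889 m
820 × 1.4 × 3.2×10⁻⁴ = 0.36736 m
Layer 3: 2.2×10⁻⁴ × 570 × 0.93 = 0.116622 m
2.1×10⁻⁴ × 0.45 × 730 = 0.068985 m
2350–3260 m: 1.8×10⁻⁴ × 0.4 × 910 = 0.06552 m
Δh = 0.07889 + 0.36736 + 0.116622 + 0.068985 + 0.06552 = 0.697377 m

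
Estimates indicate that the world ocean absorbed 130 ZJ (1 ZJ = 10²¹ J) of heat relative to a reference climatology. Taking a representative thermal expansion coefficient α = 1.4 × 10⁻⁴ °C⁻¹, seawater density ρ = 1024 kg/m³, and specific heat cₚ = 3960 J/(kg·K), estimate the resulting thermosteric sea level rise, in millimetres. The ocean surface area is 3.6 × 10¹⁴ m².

Per unit area: Q = 130×10²¹ / (3.6×10¹⁴) ≈ 3.611×10⁸ J/m²
Δh = αQ/(ρcₚ) = 1.4×10⁻⁴ × 3.611×10⁸ / (1024 × 3960) ≈ 0.012467 m

Δh = 12.5 mm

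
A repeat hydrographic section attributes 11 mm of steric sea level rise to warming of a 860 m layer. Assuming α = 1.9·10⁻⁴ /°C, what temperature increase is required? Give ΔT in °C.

ΔT = Δh/(αH) = 0.011 / (1.9×10⁻⁴ × 860) ≈ 0.06732 °C

ΔT ≈ 0.067 °C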